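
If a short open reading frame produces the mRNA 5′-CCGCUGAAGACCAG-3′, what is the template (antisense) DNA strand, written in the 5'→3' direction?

5'-CTGGTCTTCAGCGG-3'

Replace U with T to get the coding DNA strand: CCGCTGAAGACCAG. The template strand is its reverse complement (complement GGCGACTTCTGGTC, then reverse).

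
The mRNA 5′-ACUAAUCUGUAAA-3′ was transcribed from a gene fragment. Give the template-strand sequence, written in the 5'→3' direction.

5′-TTTACAGATTAGT-3′

Replace U with T to get the coding DNA strand: ACTAATCTGTAAA. The template strand is its reverse complement (complement TGATTAGACATTT, then reverse).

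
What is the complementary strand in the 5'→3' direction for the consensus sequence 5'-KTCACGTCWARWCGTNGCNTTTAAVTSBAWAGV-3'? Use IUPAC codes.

5′-BCTWTVSABTTAAANGCNACGWYTWGACGTGAM-3′

Standard pairs A↔T, G↔C; ambiguity codes pair R↔Y, K↔M, W↔W, S↔S, B↔V, N↔N. Complement (MAGTGCAGWTYWGCANCGNAAATTBASVTWTCB), then reverse for 5'→3'.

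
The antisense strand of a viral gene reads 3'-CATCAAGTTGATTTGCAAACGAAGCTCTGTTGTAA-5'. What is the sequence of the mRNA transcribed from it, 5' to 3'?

5'-GUAGUUCAACUAAACGUUUGCUUCGAGACAACAUU-3'

Reading the template 3'→5' as shown, RNA polymerase pairs each base (A→U, T→A, G↔C) to build mRNA 5'→3' directly.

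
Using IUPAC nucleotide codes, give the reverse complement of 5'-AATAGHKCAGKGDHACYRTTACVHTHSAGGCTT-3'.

Standard pairs A↔T, G↔C; ambiguity codes pair R↔Y, K↔M, S↔S, D↔H, V↔B. Complement (TTATCDMGTCMCHDTGRYAATGBDADSTCCGAA), then reverse for 5'→3'.

5′-AAGCCTSDADBGTAAYRGTDHCMCTGMDCTATT-3′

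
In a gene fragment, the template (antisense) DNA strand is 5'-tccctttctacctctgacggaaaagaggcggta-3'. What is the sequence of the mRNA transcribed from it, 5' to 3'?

5'-UACCGCCUCUUUUCCGUCAGAGGUAGAAAGGGA-3'

RNA polymerase reads the template 3'→5' and synthesizes mRNA 5'→3' by base-pairing (A→U, T→A, G↔C). The complement of the template is AGGGAAAGATGGAGACTGCCTTTTCTCCGCCAT; antiparallel, so 5'→3' the coding strand is TACCGCCTCTTTTCCGTCAGAGGTAGAAAGGGA. Replace T with U for the mRNA.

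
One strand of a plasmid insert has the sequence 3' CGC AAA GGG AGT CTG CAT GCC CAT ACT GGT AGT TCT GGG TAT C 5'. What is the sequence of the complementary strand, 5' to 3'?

5'-GCGTTTCCCTCAGACGTACGGGTATGACCATCAAGACCCATAG-3'

The strand is given 3'→5', so its complement runs 5'→3' in the same left-to-right order: pair each base A↔T, G↔C.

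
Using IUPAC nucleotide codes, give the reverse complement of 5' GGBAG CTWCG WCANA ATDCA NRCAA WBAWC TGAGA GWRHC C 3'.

Standard pairs A↔T, G↔C; ambiguity codes pair R↔Y, W↔W, B↔V, D↔H, N↔N. Complement (CCVTCGAWGCWGTNTTAHGTNYGTTWVTWGACTCTCWYDGG), then reverse for 5'→3'.

5'-GGDYWCTCTCAGWTVWTTGYNTGHATTNTGWCGWAGCTVCC-3'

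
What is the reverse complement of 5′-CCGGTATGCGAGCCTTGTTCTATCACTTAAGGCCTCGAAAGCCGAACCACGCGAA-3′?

5'-TTCGCGTGGTTCGGCTTTCGAGGCCTTAAGTGATAGAACAAGGCTCGCATACCGG-3'

Complement each base (A↔T, G↔C): GGCCATACGCTCGGAACAAGATAGTGAATTCCGGAGCTTTCGGCTTGGTGCGCTT. Then reverse.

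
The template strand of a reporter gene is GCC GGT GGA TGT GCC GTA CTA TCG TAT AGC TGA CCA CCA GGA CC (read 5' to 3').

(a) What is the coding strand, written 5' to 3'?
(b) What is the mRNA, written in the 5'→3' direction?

(a) The coding strand is the reverse complement of the template: complement CGGCCACCTACACGGCATGATAGCATATCGACTGGTGGTCCTGG, then reverse.
(b) mRNA has the coding-strand sequence with T→U.

(a) 5'-GGTCCTGGTGGTCAGCTATACGATAGTACGGCACATCCACCGGC-3'
(b) 5'-GGUCCUGGUGGUCAGCUAUACGAUAGUACGGCACAUCCACCGGC-3'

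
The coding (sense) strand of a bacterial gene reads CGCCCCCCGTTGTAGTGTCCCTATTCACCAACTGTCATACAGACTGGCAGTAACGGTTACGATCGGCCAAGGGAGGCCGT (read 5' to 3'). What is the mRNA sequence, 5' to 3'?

5'-CGCCCCCCGUUGUAGUGUCCCUAUUCACCAACUGUCAUACAGACUGGCAGUAACGGUUACGAUCGGCCAAGGGAGGCCGU-3'

The mRNA is synthesized from the template strand, so it matches the coding strand with T replaced by U.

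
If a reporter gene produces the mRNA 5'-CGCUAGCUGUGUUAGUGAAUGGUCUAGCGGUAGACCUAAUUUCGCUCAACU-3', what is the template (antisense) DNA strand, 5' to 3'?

Replace U with T to get the coding DNA strand: CGCTAGCTGTGTTAGTGAATGGTCTAGCGGTAGACCTAATTTCGCTCAACT. The template strand is its reverse complement (complement GCGATCGACACAATCACTTACCAGATCGCCATCTGGATTAAAGCGAGTTGA, then reverse).

5′-AGTTGAGCGAAATTAGGTCTACCGCTAGACCATTCACTAACACAGCTAGCG-3′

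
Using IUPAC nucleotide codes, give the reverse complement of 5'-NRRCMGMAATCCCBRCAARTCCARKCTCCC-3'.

5′-GGGAGMYTGGAYTTGYVGGGATTKCKGYYN-3′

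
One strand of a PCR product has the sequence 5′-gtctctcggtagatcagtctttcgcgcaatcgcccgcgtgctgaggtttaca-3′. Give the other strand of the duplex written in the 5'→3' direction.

5'-TGTAAACCTCAGCACGCGGGCGATTGCGCGAAAGACTGATCTACCGAGAGAC-3'

The complement of GTCTCTCGGTAGATCAGTCTTTCGCGCAATCGCCCGCGTGCTGAGGTTTACA is CAGAGAGCCATCTAGTCAGAAAGCGCGTTAGCGGGCGCACGACTCCAAATGT (A↔T, G↔C). DNA strands are antiparallel, so the complementary strand runs 3'→5'; reversing gives the 5'→3' form.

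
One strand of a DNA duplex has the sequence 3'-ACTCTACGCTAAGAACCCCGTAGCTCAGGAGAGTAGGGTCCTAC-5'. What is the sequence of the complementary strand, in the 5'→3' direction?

5'-TGAGATGCGATTCTTGGGGCATCGAGTCCTCTCATCCCAGGATG-3'

The strand is given 3'→5', so its complement runs 5'→3' in the same left-to-right order: pair each base A↔T, G↔C.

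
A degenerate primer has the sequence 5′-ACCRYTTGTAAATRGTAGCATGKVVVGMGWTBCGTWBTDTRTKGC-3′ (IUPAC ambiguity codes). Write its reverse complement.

Standard pairs A↔T, G↔C; ambiguity codes pair R↔Y, M↔K, W↔W, B↔V, D↔H. Complement (TGGYRAACATTTAYCATCGTACMBBBCKCWAVGCAWVAHAYAMCG), then reverse for 5'→3'.

5'-GCMAYAHAVWACGVAWCKCBBBMCATGCTACYATTTACAARYGGT-3'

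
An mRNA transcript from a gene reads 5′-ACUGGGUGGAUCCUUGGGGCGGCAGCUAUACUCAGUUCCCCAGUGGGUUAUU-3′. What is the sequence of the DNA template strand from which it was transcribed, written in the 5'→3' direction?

5′-AATAACCCACTGGGGAACTGAGTATAGCTGCCGCCCCAAGGATCCACCCAGT-3′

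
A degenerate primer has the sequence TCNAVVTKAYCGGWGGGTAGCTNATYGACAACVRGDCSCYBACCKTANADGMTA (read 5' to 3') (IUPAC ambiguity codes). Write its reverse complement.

Standard pairs A↔T, G↔C; ambiguity codes pair R↔Y, M↔K, W↔W, S↔S, B↔V, D↔H, N↔N. Complement (AGNTBBAMTRGCCWCCCATCGANTARCTGTTGBYCHGSGRVTGGMATNTHCKAT), then reverse for 5'→3'.

5'-TAKCHTNTAMGGTVRGSGHCYBGTTGTCRATNAGCTACCCWCCGRTMABBTNGA-3'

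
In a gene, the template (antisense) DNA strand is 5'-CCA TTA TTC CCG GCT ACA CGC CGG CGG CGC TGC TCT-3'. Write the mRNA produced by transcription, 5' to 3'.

The mRNA has the sequence of the coding strand (reverse complement of the template) with T→U. Reverse complement of CCATTATTCCCGGCTACACGCCGGCGGCGCTGCTCT is AGAGCAGCGCCGCCGGCGTGTAGCCGGGAATAATGG; then T→U.

5'-AGAGCAGCGCCGCCGGCGUGUAGCCGGGAAUAAUGG-3'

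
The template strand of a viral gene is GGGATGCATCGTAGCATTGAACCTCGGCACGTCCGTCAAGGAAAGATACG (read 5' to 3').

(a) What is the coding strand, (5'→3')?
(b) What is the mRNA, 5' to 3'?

(a) 5'-CGTATCTTTCCTTGACGGACGTGCCGAGGTTCAATGCTACGATGCATCCC-3'
(b) 5'-CGUAUCUUUCCUUGACGGACGUGCCGAGGUUCAAUGCUACGAUGCAUCCC-3'

(a) The coding strand is the reverse complement of the template: complement CCCTACGTAGCATCGTAACTTGGAGCCGTGCAGGCAGTTCCTTTCTATGC, then reverse.
(b) mRNA has the coding-strand sequence with T→U.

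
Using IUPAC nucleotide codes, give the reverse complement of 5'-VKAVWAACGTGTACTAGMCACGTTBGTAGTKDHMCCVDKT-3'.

Standard pairs A↔T, G↔C; ambiguity codes pair M↔K, W↔W, B↔V, D↔H. Complement (BMTBWTTGCACATGATCKGTGCAAVCATCAMHDKGGBHMA), then reverse for 5'→3'.

5'-AMHBGGKDHMACTACVAACGTGKCTAGTACACGTTWBTMB-3'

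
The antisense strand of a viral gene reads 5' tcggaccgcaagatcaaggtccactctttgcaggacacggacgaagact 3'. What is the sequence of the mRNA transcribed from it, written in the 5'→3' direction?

The mRNA has the sequence of the coding strand (reverse complement of the template) with T→U. Reverse complement of TCGGACCGCAAGATCAAGGTCCACTCTTTGCAGGACACGGACGAAGACT is AGTCTTCGTCCGTGTCCTGCAAAGAGTGGACCTTGATCTTGCGGTCCGA; then T→U.

5'-AGUCUUCGUCCGUGUCCUGCAAAGAGUGGACCUUGAUCUUGCGGUCCGA-3'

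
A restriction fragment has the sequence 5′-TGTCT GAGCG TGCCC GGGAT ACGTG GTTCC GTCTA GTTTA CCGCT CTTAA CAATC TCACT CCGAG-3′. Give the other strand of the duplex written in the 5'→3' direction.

The complement of TGTCTGAGCGTGCCCGGGATACGTGGTTCCGTCTAGTTTACCGCTCTTAACAATCTCACTCCGAG is ACAGACTCGCACGGGCCCTATGCACCAAGGCAGATCAAATGGCGAGAATTGTTAGAGTGAGGCTC (A↔T, G↔C). DNA strands are antiparallel, so the complementary strand runs 3'→5'; reversing gives the 5'→3' form.

5'-CTCGGAGTGAGATTGTTAAGAGCGGTAAACTAGACGGAACCACGTATCCCGGGCACGCTCAGACA-3'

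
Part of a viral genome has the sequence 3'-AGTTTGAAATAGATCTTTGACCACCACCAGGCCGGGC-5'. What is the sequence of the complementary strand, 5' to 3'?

5'-TCAAACTTTATCTAGAAACTGGTGGTGGTCCGGCCCG-3'

The strand is given 3'→5', so its complement runs 5'→3' in the same left-to-right order: pair each base A↔T, G↔C.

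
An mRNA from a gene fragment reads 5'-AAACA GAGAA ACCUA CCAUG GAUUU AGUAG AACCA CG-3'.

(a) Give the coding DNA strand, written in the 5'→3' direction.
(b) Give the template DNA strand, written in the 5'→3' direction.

(a) 5'-AAACAGAGAAACCTACCATGGATTTAGTAGAACCACG-3'
(b) 5'-CGTGGTTCTACTAAATCCATGGTAGGTTTCTCTGTTT-3'

(a) The coding strand matches the mRNA with U→T.
(b) The template strand is the reverse complement of the coding strand.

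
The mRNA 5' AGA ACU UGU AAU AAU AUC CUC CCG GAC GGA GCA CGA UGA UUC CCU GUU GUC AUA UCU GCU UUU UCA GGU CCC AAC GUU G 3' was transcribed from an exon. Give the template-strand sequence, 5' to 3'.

Replace U with T to get the coding DNA strand: AGAACTTGTAATAATATCCTCCCGGACGGAGCACGATGATTCCCTGTTGTCATATCTGCTTTTTCAGGTCCCAACGTTG. The template strand is its reverse complement (complement TCTTGAACATTATTATAGGAGGGCCTGCCTCGTGCTACTAAGGGACAACAGTATAGACGAAAAAGTCCAGGGTTGCAAC, then reverse).

5'-CAACGTTGGGACCTGAAAAAGCAGATATGACAACAGGGAATCATCGTGCTCCGTCCGGGAGGATATTATTACAAGTTCT-3'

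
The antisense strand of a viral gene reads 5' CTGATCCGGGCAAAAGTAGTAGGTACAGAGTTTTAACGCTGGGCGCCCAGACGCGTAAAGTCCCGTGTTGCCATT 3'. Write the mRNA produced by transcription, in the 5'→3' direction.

RNA polymerase reads the template 3'→5' and synthesizes mRNA 5'→3' by base-pairing (A→U, T→A, G↔C). The complement of the template is GACTAGGCCCGTTTTCATCATCCATGTCTCAAAATTGCGACCCGCGGGTCTGCGCATTTCAGGGCACAACGGTAA; antiparallel, so 5'→3' the coding strand is AATGGCAACACGGGACTTTACGCGTCTGGGCGCCCAGCGTTAAAACTCTGTACCTACTACTTTTGCCCGGATCAG. Replace T with U for the mRNA.

5'-AAUGGCAACACGGGACUUUACGCGUCUGGGCGCCCAGCGUUAAAACUCUGUACCUACUACUUUUGCCCGGAUCAG-3'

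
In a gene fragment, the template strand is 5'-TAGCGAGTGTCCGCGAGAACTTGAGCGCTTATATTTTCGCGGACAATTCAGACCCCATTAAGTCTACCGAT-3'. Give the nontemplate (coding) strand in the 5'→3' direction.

5'-ATCGGTAGACTTAATGGGGTCTGAATTGTCCGCGAAAATATAAGCGCTCAAGTTCTCGCGGACACTCGCTA-3'

The coding strand is complementary and antiparallel to the template: take the complement (A↔T, G↔C) and reverse.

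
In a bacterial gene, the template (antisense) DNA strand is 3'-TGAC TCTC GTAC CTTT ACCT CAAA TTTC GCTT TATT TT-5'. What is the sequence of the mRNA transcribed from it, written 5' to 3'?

Reading the template 3'→5' as shown, RNA polymerase pairs each base (A→U, T→A, G↔C) to build mRNA 5'→3' directly.

5'-ACUGAGAGCAUGGAAAUGGAGUUUAAAGCGAAAUAAAA-3'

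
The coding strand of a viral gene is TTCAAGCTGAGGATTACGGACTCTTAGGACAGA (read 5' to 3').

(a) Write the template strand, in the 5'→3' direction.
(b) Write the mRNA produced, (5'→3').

(a) The template strand is the reverse complement of the coding strand: complement AAGTTCGACTCCTAATGCCTGAGAATCCTGTCT, then reverse.
(b) mRNA matches the coding strand with T→U.

(a) 5'-TCTGTCCTAAGAGTCCGTAATCCTCAGCTTGAA-3'
(b) 5'-UUCAAGCUGAGGAUUACGGACUCUUAGGACAGA-3'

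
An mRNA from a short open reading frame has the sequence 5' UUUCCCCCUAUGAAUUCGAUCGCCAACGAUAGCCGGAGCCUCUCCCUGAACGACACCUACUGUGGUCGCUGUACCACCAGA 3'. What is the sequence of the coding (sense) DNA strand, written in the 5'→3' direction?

The coding DNA strand has the same 5'→3' sequence as the mRNA with U replaced by T.

5'-TTTCCCCCTATGAATTCGATCGCCAACGATAGCCGGAGCCTCTCCCTGAACGACACCTACTGTGGTCGCTGTACCACCAGA-3'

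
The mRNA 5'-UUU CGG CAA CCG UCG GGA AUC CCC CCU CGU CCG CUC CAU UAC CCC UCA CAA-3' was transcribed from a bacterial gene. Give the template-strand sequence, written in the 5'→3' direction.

Replace U with T to get the coding DNA strand: TTTCGGCAACCGTCGGGAATCCCCCCTCGTCCGCTCCATTACCCCTCACAA. The template strand is its reverse complement (complement AAAGCCGTTGGCAGCCCTTAGGGGGGAGCAGGCGAGGTAATGGGGAGTGTT, then reverse).

5'-TTGTGAGGGGTAATGGAGCGGACGAGGGGGGATTCCCGACGGTTGCCGAAA-3'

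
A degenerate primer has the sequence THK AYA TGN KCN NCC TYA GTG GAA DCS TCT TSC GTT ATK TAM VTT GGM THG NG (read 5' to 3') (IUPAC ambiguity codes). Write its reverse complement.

Standard pairs A↔T, G↔C; ambiguity codes pair Y↔R, M↔K, S↔S, D↔H, V↔B, N↔N. Complement (ADMTRTACNMGNNGGARTCACCTTHGSAGAASGCAATAMATKBAACCKADCNC), then reverse for 5'→3'.

5′-CNCDAKCCAABKTAMATAACGSAAGASGHTTCCACTRAGGNNGMNCATRTMDA-3′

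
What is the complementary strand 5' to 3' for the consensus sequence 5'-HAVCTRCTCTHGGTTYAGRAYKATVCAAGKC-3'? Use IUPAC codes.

5′-GMCTTGBATMRTYCTRAACCDAGAGYAGBTD-3′

Standard pairs A↔T, G↔C; ambiguity codes pair R↔Y, K↔M, H↔D, V↔B. Complement (DTBGAYGAGADCCAARTCYTRMTABGTTCMG), then reverse for 5'→3'.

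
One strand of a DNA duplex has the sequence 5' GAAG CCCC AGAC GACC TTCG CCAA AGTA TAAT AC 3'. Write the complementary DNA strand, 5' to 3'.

Pairing A↔T and G↔C gives CTTCGGGGTCTGCTGGAAGCGGTTTCATATTATG, running 3'→5'. Reverse for the 5'→3' convention.

5'-GTATTATACTTTGGCGAAGGTCGTCTGGGGCTTC-3'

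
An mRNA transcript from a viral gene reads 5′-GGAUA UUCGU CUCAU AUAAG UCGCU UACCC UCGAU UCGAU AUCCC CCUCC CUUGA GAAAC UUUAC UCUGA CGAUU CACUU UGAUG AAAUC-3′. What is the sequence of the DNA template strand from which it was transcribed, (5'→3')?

Replace U with T to get the coding DNA strand: GGATATTCGTCTCATATAAGTCGCTTACCCTCGATTCGATATCCCCCTCCCTTGAGAAACTTTACTCTGACGATTCACTTTGATGAAATC. The template strand is its reverse complement (complement CCTATAAGCAGAGTATATTCAGCGAATGGGAGCTAAGCTATAGGGGGAGGGAACTCTTTGAAATGAGACTGCTAAGTGAAACTACTTTAG, then reverse).

5'-GATTTCATCAAAGTGAATCGTCAGAGTAAAGTTTCTCAAGGGAGGGGGATATCGAATCGAGGGTAAGCGACTTATATGAGACGAATATCC-3'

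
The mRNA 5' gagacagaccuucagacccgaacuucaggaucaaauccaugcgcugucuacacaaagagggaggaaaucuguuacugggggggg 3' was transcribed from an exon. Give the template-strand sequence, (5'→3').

5'-CCCCCCCCAGTAACAGATTTCCTCCCTCTTTGTGTAGACAGCGCATGGATTTGATCCTGAAGTTCGGGTCTGAAGGTCTGTCTC-3'

Replace U with T to get the coding DNA strand: GAGACAGACCTTCAGACCCGAACTTCAGGATCAAATCCATGCGCTGTCTACACAAAGAGGGAGGAAATCTGTTACTGGGGGGGG. The template strand is its reverse complement (complement CTCTGTCTGGAAGTCTGGGCTTGAAGTCCTAGTTTAGGTACGCGACAGATGTGTTTCTCCCTCCTTTAGACAATGACCCCCCCC, then reverse).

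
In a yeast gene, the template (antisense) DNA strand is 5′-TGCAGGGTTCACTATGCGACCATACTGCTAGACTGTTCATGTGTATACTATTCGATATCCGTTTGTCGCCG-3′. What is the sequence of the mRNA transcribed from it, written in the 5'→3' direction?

RNA polymerase reads the template 3'→5' and synthesizes mRNA 5'→3' by base-pairing (A→U, T→A, G↔C). The complement of the template is ACGTCCCAAGTGATACGCTGGTATGACGATCTGACAAGTACACATATGATAAGCTATAGGCAAACAGCGGC; antiparallel, so 5'→3' the coding strand is CGGCGACAAACGGATATCGAATAGTATACACATGAACAGTCTAGCAGTATGGTCGCATAGTGAACCCTGCA. Replace T with U for the mRNA.

5'-CGGCGACAAACGGAUAUCGAAUAGUAUACACAUGAACAGUCUAGCAGUAUGGUCGCAUAGUGAACCCUGCA-3'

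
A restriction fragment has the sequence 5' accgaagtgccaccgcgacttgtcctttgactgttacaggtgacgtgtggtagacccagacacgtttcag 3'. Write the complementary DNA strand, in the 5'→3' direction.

Pairing A↔T and G↔C gives TGGCTTCACGGTGGCGCTGAACAGGAAACTGACAATGTCCACTGCACACCATCTGGGTCTGTGCAAAGTC, running 3'→5'. Reverse for the 5'→3' convention.

5'-CTGAAACGTGTCTGGGTCTACCACACGTCACCTGTAACAGTCAAAGGACAAGTCGCGGTGGCACTTCGGT-3'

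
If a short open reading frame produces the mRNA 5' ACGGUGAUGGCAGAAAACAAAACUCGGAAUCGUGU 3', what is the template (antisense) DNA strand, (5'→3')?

5'-ACACGATTCCGAGTTTTGTTTTCTGCCATCACCGT-3'

Replace U with T to get the coding DNA strand: ACGGTGATGGCAGAAAACAAAACTCGGAATCGTGT. The template strand is its reverse complement (complement TGCCACTACCGTCTTTTGTTTTGAGCCTTAGCACA, then reverse).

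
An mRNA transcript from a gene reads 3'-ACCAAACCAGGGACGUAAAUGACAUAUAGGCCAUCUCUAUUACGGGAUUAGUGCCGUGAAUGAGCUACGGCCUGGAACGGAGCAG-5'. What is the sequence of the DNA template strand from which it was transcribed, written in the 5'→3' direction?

5′-TGGTTTGGTCCCTGCATTTACTGTATATCCGGTAGAGATAATGCCCTAATCACGGCACTTACTCGATGCCGGACCTTGCCTCGTC-3′

Written 5'→3' the mRNA is GACGAGGCAAGGUCCGGCAUCGAGUAAGUGCCGUGAUUAGGGCAUUAUCUCUACCGGAUAUACAGUAAAUGCAGGGACCAAACCA, so the coding DNA strand is GACGAGGCAAGGTCCGGCATCGAGTAAGTGCCGTGATTAGGGCATTATCTCTACCGGATATACAGTAAATGCAGGGACCAAACCA. The template is its reverse complement.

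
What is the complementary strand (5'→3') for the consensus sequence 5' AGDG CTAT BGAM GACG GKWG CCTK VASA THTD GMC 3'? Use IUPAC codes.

Standard pairs A↔T, G↔C; ambiguity codes pair M↔K, W↔W, S↔S, B↔V, D↔H. Complement (TCHCGATAVCTKCTGCCMWCGGAMBTSTADAHCKG), then reverse for 5'→3'.

5'-GKCHADATSTBMAGGCWMCCGTCKTCVATAGCHCT-3'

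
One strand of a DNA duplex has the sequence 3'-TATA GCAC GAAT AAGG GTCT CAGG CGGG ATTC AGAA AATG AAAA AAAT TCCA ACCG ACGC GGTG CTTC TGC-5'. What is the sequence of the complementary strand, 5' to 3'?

The strand is given 3'→5', so its complement runs 5'→3' in the same left-to-right order: pair each base A↔T, G↔C.

5'-ATATCGTGCTTATTCCCAGAGTCCGCCCTAAGTCTTTTACTTTTTTTAAGGTTGGCTGCGCCACGAAGACG-3'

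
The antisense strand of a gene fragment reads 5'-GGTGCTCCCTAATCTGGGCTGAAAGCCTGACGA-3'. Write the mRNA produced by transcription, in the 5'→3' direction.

RNA polymerase reads the template 3'→5' and synthesizes mRNA 5'→3' by base-pairing (A→U, T→A, G↔C). The complement of the template is CCACGAGGGATTAGACCCGACTTTCGGACTGCT; antiparallel, so 5'→3' the coding strand is TCGTCAGGCTTTCAGCCCAGATTAGGGAGCACC. Replace T with U for the mRNA.

5'-UCGUCAGGCUUUCAGCCCAGAUUAGGGAGCACC-3'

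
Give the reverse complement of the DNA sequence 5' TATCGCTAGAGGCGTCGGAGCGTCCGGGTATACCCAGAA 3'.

5'-TTCTGGGTATACCCGGACGCTCCGACGCCTCTAGCGATA-3'

Complement each base (A↔T, G↔C): ATAGCGATCTCCGCAGCCTCGCAGGCCCATATGGGTCTT. Then reverse.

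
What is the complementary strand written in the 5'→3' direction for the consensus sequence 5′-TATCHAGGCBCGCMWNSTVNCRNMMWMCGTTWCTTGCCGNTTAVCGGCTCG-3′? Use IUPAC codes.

Standard pairs A↔T, G↔C; ambiguity codes pair R↔Y, M↔K, W↔W, S↔S, B↔V, H↔D, N↔N. Complement (ATAGDTCCGVGCGKWNSABNGYNKKWKGCAAWGAACGGCNAATBGCCGAGC), then reverse for 5'→3'.

5'-CGAGCCGBTAANCGGCAAGWAACGKWKKNYGNBASNWKGCGVGCCTDGATA-3'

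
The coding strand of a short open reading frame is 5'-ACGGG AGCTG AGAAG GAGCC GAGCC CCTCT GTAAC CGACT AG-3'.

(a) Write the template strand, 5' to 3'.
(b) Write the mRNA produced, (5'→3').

(a) 5′-CTAGTCGGTTACAGAGGGGCTCGGCTCCTTCTCAGCTCCCGT-3′
(b) 5'-ACGGGAGCUGAGAAGGAGCCGAGCCCCUCUGUAACCGACUAG-3'

(a) The template strand is the reverse complement of the coding strand: complement TGCCCTCGACTCTTCCTCGGCTCGGGGAGACATTGGCTGATC, then reverse.
(b) mRNA matches the coding strand with T→U.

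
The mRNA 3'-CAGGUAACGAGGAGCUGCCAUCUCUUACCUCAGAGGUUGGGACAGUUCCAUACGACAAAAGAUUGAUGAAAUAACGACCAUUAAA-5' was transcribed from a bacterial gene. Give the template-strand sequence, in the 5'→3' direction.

5′-GTCCATTGCTCCTCGACGGTAGAGAATGGAGTCTCCAACCCTGTCAAGGTATGCTGTTTTCTAACTACTTTATTGCTGGTAATTT-3′

Written 5'→3' the mRNA is AAAUUACCAGCAAUAAAGUAGUUAGAAAACAGCAUACCUUGACAGGGUUGGAGACUCCAUUCUCUACCGUCGAGGAGCAAUGGAC, so the coding DNA strand is AAATTACCAGCAATAAAGTAGTTAGAAAACAGCATACCTTGACAGGGTTGGAGACTCCATTCTCTACCGTCGAGGAGCAATGGAC. The template is its reverse complement.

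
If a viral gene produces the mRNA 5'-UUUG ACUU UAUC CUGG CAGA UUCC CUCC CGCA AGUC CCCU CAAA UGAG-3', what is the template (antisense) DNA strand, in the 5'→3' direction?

Replace U with T to get the coding DNA strand: TTTGACTTTATCCTGGCAGATTCCCTCCCGCAAGTCCCCTCAAATGAG. The template strand is its reverse complement (complement AAACTGAAATAGGACCGTCTAAGGGAGGGCGTTCAGGGGAGTTTACTC, then reverse).

5'-CTCATTTGAGGGGACTTGCGGGAGGGAATCTGCCAGGATAAAGTCAAA-3'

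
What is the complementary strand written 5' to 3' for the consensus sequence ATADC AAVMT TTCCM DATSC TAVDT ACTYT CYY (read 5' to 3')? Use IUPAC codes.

Standard pairs A↔T, G↔C; ambiguity codes pair Y↔R, M↔K, S↔S, D↔H, V↔B. Complement (TATHGTTBKAAAGGKHTASGATBHATGARAGRR), then reverse for 5'→3'.

5'-RRGARAGTAHBTAGSATHKGGAAAKBTTGHTAT-3'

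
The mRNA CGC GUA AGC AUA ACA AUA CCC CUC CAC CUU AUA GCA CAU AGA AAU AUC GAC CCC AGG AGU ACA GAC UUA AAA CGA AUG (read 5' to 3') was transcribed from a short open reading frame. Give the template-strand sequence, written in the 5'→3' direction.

Replace U with T to get the coding DNA strand: CGCGTAAGCATAACAATACCCCTCCACCTTATAGCACATAGAAATATCGACCCCAGGAGTACAGACTTAAAACGAATG. The template strand is its reverse complement (complement GCGCATTCGTATTGTTATGGGGAGGTGGAATATCGTGTATCTTTATAGCTGGGGTCCTCATGTCTGAATTTTGCTTAC, then reverse).

5'-CATTCGTTTTAAGTCTGTACTCCTGGGGTCGATATTTCTATGTGCTATAAGGTGGAGGGGTATTGTTATGCTTACGCG-3'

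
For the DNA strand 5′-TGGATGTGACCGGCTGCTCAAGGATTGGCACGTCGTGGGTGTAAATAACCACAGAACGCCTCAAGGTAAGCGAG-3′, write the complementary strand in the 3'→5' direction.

Base-pairing A↔T, G↔C gives the complement. The complementary strand is antiparallel, so paired with a 5'→3' strand it runs 3'→5'.

3'-ACCTACACTGGCCGACGAGTTCCTAACCGTGCAGCACCCACATTTATTGGTGTCTTGCGGAGTTCCATTCGCTC-5'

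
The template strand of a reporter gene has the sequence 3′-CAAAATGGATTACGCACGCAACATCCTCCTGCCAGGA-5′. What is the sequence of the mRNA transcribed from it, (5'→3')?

Reading the template 3'→5' as shown, RNA polymerase pairs each base (A→U, T→A, G↔C) to build mRNA 5'→3' directly.

5′-GUUUUACCUAAUGCGUGCGUUGUAGGAGGACGGUCCU-3′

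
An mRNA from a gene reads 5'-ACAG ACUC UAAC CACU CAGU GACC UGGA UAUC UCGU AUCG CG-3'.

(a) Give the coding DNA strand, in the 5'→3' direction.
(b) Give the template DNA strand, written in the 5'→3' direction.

(a) 5'-ACAGACTCTAACCACTCAGTGACCTGGATATCTCGTATCGCG-3'
(b) 5'-CGCGATACGAGATATCCAGGTCACTGAGTGGTTAGAGTCTGT-3'

(a) The coding strand matches the mRNA with U→T.
(b) The template strand is the reverse complement of the coding strand.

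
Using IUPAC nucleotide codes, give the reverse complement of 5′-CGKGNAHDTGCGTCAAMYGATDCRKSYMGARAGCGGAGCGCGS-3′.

5′-SCGCGCTCCGCTYTCKRSMYGHATCRKTTGACGCAHDTNCMCG-3′

Standard pairs A↔T, G↔C; ambiguity codes pair R↔Y, M↔K, S↔S, D↔H, N↔N. Complement (GCMCNTDHACGCAGTTKRCTAHGYMSRKCTYTCGCCTCGCGCS), then reverse for 5'→3'.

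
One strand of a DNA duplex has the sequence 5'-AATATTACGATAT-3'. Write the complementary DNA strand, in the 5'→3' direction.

The complement of AATATTACGATAT is TTATAATGCTATA (A↔T, G↔C). DNA strands are antiparallel, so the complementary strand runs 3'→5'; reversing gives the 5'→3' form.

5'-ATATCGTAATATT-3'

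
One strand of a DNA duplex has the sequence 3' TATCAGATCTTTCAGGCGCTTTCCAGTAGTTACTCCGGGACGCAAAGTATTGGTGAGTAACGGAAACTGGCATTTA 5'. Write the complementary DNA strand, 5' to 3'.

The strand is given 3'→5', so its complement runs 5'→3' in the same left-to-right order: pair each base A↔T, G↔C.

5'-ATAGTCTAGAAAGTCCGCGAAAGGTCATCAATGAGGCCCTGCGTTTCATAACCACTCATTGCCTTTGACCGTAAAT-3'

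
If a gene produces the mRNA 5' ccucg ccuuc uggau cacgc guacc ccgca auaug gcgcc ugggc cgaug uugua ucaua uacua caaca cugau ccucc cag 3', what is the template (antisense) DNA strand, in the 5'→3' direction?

5'-CTGGGAGGATCAGTGTTGTAGTATATGATACAACATCGGCCCAGGCGCCATATTGCGGGGTACGCGTGATCCAGAAGGCGAGG-3'

Replace U with T to get the coding DNA strand: CCTCGCCTTCTGGATCACGCGTACCCCGCAATATGGCGCCTGGGCCGATGTTGTATCATATACTACAACACTGATCCTCCCAG. The template strand is its reverse complement (complement GGAGCGGAAGACCTAGTGCGCATGGGGCGTTATACCGCGGACCCGGCTACAACATAGTATATGATGTTGTGACTAGGAGGGTC, then reverse).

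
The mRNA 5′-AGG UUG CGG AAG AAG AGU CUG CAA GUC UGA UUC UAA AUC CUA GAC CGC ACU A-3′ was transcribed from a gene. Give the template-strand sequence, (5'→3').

5'-TAGTGCGGTCTAGGATTTAGAATCAGACTTGCAGACTCTTCTTCCGCAACCT-3'

Replace U with T to get the coding DNA strand: AGGTTGCGGAAGAAGAGTCTGCAAGTCTGATTCTAAATCCTAGACCGCACTA. The template strand is its reverse complement (complement TCCAACGCCTTCTTCTCAGACGTTCAGACTAAGATTTAGGATCTGGCGTGAT, then reverse).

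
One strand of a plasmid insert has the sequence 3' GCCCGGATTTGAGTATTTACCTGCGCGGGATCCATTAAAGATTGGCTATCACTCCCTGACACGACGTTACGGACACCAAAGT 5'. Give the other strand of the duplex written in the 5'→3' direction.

The strand is given 3'→5', so its complement runs 5'→3' in the same left-to-right order: pair each base A↔T, G↔C.

5'-CGGGCCTAAACTCATAAATGGACGCGCCCTAGGTAATTTCTAACCGATAGTGAGGGACTGTGCTGCAATGCCTGTGGTTTCA-3'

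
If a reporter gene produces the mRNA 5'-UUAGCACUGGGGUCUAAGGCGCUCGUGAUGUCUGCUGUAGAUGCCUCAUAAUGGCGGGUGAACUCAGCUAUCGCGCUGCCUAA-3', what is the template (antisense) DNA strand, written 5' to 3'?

Replace U with T to get the coding DNA strand: TTAGCACTGGGGTCTAAGGCGCTCGTGATGTCTGCTGTAGATGCCTCATAATGGCGGGTGAACTCAGCTATCGCGCTGCCTAA. The template strand is its reverse complement (complement AATCGTGACCCCAGATTCCGCGAGCACTACAGACGACATCTACGGAGTATTACCGCCCACTTGAGTCGATAGCGCGACGGATT, then reverse).

5′-TTAGGCAGCGCGATAGCTGAGTTCACCCGCCATTATGAGGCATCTACAGCAGACATCACGAGCGCCTTAGACCCCAGTGCTAA-3′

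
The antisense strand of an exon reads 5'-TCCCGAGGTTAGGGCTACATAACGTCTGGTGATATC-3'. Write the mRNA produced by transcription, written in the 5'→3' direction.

5'-GAUAUCACCAGACGUUAUGUAGCCCUAACCUCGGGA-3'

The mRNA has the sequence of the coding strand (reverse complement of the template) with T→U. Reverse complement of TCCCGAGGTTAGGGCTACATAACGTCTGGTGATATC is GATATCACCAGACGTTATGTAGCCCTAACCTCGGGA; then T→U.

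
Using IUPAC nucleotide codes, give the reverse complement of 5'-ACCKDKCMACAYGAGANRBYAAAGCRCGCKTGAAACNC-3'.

5'-GNGTTTCAMGCGYGCTTTRVYNTCTCRTGTKGMHMGGT-3'

Standard pairs A↔T, G↔C; ambiguity codes pair R↔Y, M↔K, B↔V, D↔H, N↔N. Complement (TGGMHMGKTGTRCTCTNYVRTTTCGYGCGMACTTTGNG), then reverse for 5'→3'.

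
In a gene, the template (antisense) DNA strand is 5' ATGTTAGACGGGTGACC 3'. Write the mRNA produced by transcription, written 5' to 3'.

RNA polymerase reads the template 3'→5' and synthesizes mRNA 5'→3' by base-pairing (A→U, T→A, G↔C). The complement of the template is TACAATCTGCCCACTGG; antiparallel, so 5'→3' the coding strand is GGTCACCCGTCTAACAT. Replace T with U for the mRNA.

5'-GGUCACCCGUCUAACAU-3'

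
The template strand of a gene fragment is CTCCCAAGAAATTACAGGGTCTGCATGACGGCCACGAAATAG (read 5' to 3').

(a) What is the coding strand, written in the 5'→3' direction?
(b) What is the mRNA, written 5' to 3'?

(a) The coding strand is the reverse complement of the template: complement GAGGGTTCTTTAATGTCCCAGACGTACTGCCGGTGCTTTATC, then reverse.
(b) mRNA has the coding-strand sequence with T→U.

(a) 5'-CTATTTCGTGGCCGTCATGCAGACCCTGTAATTTCTTGGGAG-3'
(b) 5'-CUAUUUCGUGGCCGUCAUGCAGACCCUGUAAUUUCUUGGGAG-3'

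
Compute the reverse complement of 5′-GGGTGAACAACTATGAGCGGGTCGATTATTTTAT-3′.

Complement each base (A↔T, G↔C): CCCACTTGTTGATACTCGCCCAGCTAATAAAATA. Then reverse.

5'-ATAAAATAATCGACCCGCTCATAGTTGTTCACCC-3'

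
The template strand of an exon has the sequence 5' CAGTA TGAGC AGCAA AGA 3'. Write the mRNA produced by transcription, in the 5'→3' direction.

RNA polymerase reads the template 3'→5' and synthesizes mRNA 5'→3' by base-pairing (A→U, T→A, G↔C). The complement of the template is GTCATACTCGTCGTTTCT; antiparallel, so 5'→3' the coding strand is TCTTTGCTGCTCATACTG. Replace T with U for the mRNA.

5'-UCUUUGCUGCUCAUACUG-3'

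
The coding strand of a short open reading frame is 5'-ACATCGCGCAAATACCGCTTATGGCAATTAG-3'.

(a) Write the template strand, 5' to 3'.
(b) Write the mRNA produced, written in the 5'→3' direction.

(a) 5'-CTAATTGCCATAAGCGGTATTTGCGCGATGT-3'
(b) 5'-ACAUCGCGCAAAUACCGCUUAUGGCAAUUAG-3'

(a) The template strand is the reverse complement of the coding strand: complement TGTAGCGCGTTTATGGCGAATACCGTTAATC, then reverse.
(b) mRNA matches the coding strand with T→U.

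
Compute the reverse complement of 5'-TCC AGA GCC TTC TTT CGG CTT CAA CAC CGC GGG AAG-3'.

Reading the sequence 3'→5' and pairing each base (A↔T, G↔C) gives the reverse complement directly.

5'-CTTCCCGCGGTGTTGAAGCCGAAAGAAGGCTCTGGA-3'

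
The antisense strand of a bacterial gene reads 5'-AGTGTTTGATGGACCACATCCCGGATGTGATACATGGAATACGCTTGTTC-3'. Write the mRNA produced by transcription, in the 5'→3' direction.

The mRNA has the sequence of the coding strand (reverse complement of the template) with T→U. Reverse complement of AGTGTTTGATGGACCACATCCCGGATGTGATACATGGAATACGCTTGTTC is GAACAAGCGTATTCCATGTATCACATCCGGGATGTGGTCCATCAAACACT; then T→U.

5'-GAACAAGCGUAUUCCAUGUAUCACAUCCGGGAUGUGGUCCAUCAAACACU-3'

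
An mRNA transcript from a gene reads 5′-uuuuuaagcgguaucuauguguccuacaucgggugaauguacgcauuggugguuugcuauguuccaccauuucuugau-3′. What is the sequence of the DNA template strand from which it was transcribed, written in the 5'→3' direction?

5'-ATCAAGAAATGGTGGAACATAGCAAACCACCAATGCGTACATTCACCCGATGTAGGACACATAGATACCGCTTAAAAA-3'

Replace U with T to get the coding DNA strand: TTTTTAAGCGGTATCTATGTGTCCTACATCGGGTGAATGTACGCATTGGTGGTTTGCTATGTTCCACCATTTCTTGAT. The template strand is its reverse complement (complement AAAAATTCGCCATAGATACACAGGATGTAGCCCACTTACATGCGTAACCACCAAACGATACAAGGTGGTAAAGAACTA, then reverse).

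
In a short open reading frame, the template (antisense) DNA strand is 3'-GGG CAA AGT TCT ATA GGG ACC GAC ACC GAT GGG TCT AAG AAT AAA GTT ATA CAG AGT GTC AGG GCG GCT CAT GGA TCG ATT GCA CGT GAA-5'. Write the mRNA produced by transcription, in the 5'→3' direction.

Reading the template 3'→5' as shown, RNA polymerase pairs each base (A→U, T→A, G↔C) to build mRNA 5'→3' directly.

5'-CCCGUUUCAAGAUAUCCCUGGCUGUGGCUACCCAGAUUCUUAUUUCAAUAUGUCUCACAGUCCCGCCGAGUACCUAGCUAACGUGCACUU-3'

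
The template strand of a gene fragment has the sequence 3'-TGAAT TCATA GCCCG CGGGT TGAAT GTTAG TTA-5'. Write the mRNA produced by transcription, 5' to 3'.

5'-ACUUAAGUAUCGGGCGCCCAACUUACAAUCAAU-3'

Reading the template 3'→5' as shown, RNA polymerase pairs each base (A→U, T→A, G↔C) to build mRNA 5'→3' directly.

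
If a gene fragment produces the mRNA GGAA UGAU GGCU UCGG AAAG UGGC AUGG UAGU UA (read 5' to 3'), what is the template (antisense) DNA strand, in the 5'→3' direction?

5'-TAACTACCATGCCACTTTCCGAAGCCATCATTCC-3'

Replace U with T to get the coding DNA strand: GGAATGATGGCTTCGGAAAGTGGCATGGTAGTTA. The template strand is its reverse complement (complement CCTTACTACCGAAGCCTTTCACCGTACCATCAAT, then reverse).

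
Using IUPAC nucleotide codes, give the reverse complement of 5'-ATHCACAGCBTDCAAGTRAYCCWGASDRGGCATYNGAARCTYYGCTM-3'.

Standard pairs A↔T, G↔C; ambiguity codes pair R↔Y, M↔K, W↔W, S↔S, B↔V, D↔H, N↔N. Complement (TADGTGTCGVAHGTTCAYTRGGWCTSHYCCGTARNCTTYGARRCGAK), then reverse for 5'→3'.

5'-KAGCRRAGYTTCNRATGCCYHSTCWGGRTYACTTGHAVGCTGTGDAT-3'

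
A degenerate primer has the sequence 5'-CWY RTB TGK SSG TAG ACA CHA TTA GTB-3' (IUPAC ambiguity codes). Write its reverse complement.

5'-VACTAATDGTGTCTACSSMCAVAYRWG-3'

Standard pairs A↔T, G↔C; ambiguity codes pair R↔Y, K↔M, W↔W, S↔S, B↔V, H↔D. Complement (GWRYAVACMSSCATCTGTGDTAATCAV), then reverse for 5'→3'.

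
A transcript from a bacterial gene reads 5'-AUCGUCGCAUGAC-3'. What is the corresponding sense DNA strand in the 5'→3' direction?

5'-ATCGTCGCATGAC-3'

The coding DNA strand has the same 5'→3' sequence as the mRNA with U replaced by T.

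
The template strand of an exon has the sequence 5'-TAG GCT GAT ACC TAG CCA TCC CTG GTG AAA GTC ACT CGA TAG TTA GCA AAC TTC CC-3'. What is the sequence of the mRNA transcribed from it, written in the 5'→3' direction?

The mRNA has the sequence of the coding strand (reverse complement of the template) with T→U. Reverse complement of TAGGCTGATACCTAGCCATCCCTGGTGAAAGTCACTCGATAGTTAGCAAACTTCCC is GGGAAGTTTGCTAACTATCGAGTGACTTTCACCAGGGATGGCTAGGTATCAGCCTA; then T→U.

5'-GGGAAGUUUGCUAACUAUCGAGUGACUUUCACCAGGGAUGGCUAGGUAUCAGCCUA-3'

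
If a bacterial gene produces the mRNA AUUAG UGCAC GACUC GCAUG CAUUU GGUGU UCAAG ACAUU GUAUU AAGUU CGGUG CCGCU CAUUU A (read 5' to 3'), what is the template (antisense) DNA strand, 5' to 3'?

5'-TAAATGAGCGGCACCGAACTTAATACAATGTCTTGAACACCAAATGCATGCGAGTCGTGCACTAAT-3'

Replace U with T to get the coding DNA strand: ATTAGTGCACGACTCGCATGCATTTGGTGTTCAAGACATTGTATTAAGTTCGGTGCCGCTCATTTA. The template strand is its reverse complement (complement TAATCACGTGCTGAGCGTACGTAAACCACAAGTTCTGTAACATAATTCAAGCCACGGCGAGTAAAT, then reverse).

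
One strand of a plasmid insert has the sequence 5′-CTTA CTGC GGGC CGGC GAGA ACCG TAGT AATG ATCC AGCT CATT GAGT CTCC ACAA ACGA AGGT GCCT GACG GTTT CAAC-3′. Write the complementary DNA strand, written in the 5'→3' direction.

5′-GTTGAAACCGTCAGGCACCTTCGTTTGTGGAGACTCAATGAGCTGGATCATTACTACGGTTCTCGCCGGCCCGCAGTAAG-3′

The complement of CTTACTGCGGGCCGGCGAGAACCGTAGTAATGATCCAGCTCATTGAGTCTCCACAAACGAAGGTGCCTGACGGTTTCAAC is GAATGACGCCCGGCCGCTCTTGGCATCATTACTAGGTCGAGTAACTCAGAGGTGTTTGCTTCCACGGACTGCCAAAGTTG (A↔T, G↔C). DNA strands are antiparallel, so the complementary strand runs 3'→5'; reversing gives the 5'→3' form.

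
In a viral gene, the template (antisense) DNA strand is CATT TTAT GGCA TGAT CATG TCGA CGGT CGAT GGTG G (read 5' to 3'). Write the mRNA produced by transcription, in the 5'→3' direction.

5'-CCACCAUCGACCGUCGACAUGAUCAUGCCAUAAAAUG-3'

The mRNA has the sequence of the coding strand (reverse complement of the template) with T→U. Reverse complement of CATTTTATGGCATGATCATGTCGACGGTCGATGGTGG is CCACCATCGACCGTCGACATGATCATGCCATAAAATG; then T→U.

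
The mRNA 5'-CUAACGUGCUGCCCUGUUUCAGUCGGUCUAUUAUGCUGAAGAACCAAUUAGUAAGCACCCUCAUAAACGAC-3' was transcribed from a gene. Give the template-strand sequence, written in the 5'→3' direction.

5′-GTCGTTTATGAGGGTGCTTACTAATTGGTTCTTCAGCATAATAGACCGACTGAAACAGGGCAGCACGTTAG-3′

Replace U with T to get the coding DNA strand: CTAACGTGCTGCCCTGTTTCAGTCGGTCTATTATGCTGAAGAACCAATTAGTAAGCACCCTCATAAACGAC. The template strand is its reverse complement (complement GATTGCACGACGGGACAAAGTCAGCCAGATAATACGACTTCTTGGTTAATCATTCGTGGGAGTATTTGCTG, then reverse).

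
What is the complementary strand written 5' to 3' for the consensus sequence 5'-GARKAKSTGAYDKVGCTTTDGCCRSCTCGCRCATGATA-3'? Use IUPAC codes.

Standard pairs A↔T, G↔C; ambiguity codes pair R↔Y, K↔M, S↔S, D↔H, V↔B. Complement (CTYMTMSACTRHMBCGAAAHCGGYSGAGCGYGTACTAT), then reverse for 5'→3'.

5'-TATCATGYGCGAGSYGGCHAAAGCBMHRTCASMTMYTC-3'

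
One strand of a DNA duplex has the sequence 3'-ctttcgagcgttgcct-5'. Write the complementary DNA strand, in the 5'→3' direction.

The strand is given 3'→5', so its complement runs 5'→3' in the same left-to-right order: pair each base A↔T, G↔C.

5'-GAAAGCTCGCAACGGA-3'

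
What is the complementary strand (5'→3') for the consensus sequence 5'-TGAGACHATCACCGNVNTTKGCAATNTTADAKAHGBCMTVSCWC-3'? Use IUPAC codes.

Standard pairs A↔T, G↔C; ambiguity codes pair M↔K, W↔W, S↔S, B↔V, D↔H, N↔N. Complement (ACTCTGDTAGTGGCNBNAAMCGTTANAATHTMTDCVGKABSGWG), then reverse for 5'→3'.

5'-GWGSBAKGVCDTMTHTAANATTGCMAANBNCGGTGATDGTCTCA-3'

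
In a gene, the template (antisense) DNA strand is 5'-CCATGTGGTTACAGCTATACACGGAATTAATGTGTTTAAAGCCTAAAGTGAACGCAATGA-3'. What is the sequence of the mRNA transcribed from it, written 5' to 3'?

5'-UCAUUGCGUUCACUUUAGGCUUUAAACACAUUAAUUCCGUGUAUAGCUGUAACCACAUGG-3'

The mRNA has the sequence of the coding strand (reverse complement of the template) with T→U. Reverse complement of CCATGTGGTTACAGCTATACACGGAATTAATGTGTTTAAAGCCTAAAGTGAACGCAATGA is TCATTGCGTTCACTTTAGGCTTTAAACACATTAATTCCGTGTATAGCTGTAACCACATGG; then T→U.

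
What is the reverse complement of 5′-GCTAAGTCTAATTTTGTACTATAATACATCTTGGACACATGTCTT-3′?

5'-AAGACATGTGTCCAAGATGTATTATAGTACAAAATTAGACTTAGC-3'

Complement each base (A↔T, G↔C): CGATTCAGATTAAAACATGATATTATGTAGAACCTGTGTACAGAA. Then reverse.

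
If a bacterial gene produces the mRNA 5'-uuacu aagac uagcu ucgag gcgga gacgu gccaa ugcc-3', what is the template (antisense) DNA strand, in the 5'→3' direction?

5′-GGCATTGGCACGTCTCCGCCTCGAAGCTAGTCTTAGTAA-3′

Replace U with T to get the coding DNA strand: TTACTAAGACTAGCTTCGAGGCGGAGACGTGCCAATGCC. The template strand is its reverse complement (complement AATGATTCTGATCGAAGCTCCGCCTCTGCACGGTTACGG, then reverse).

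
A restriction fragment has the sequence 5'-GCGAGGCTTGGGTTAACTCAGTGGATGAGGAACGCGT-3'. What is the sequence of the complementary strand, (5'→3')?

5′-ACGCGTTCCTCATCCACTGAGTTAACCCAAGCCTCGC-3′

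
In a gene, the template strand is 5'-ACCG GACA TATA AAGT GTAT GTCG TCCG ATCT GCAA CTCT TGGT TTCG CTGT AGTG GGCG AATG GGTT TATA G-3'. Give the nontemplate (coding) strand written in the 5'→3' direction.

The coding strand is complementary and antiparallel to the template: take the complement (A↔T, G↔C) and reverse.

5'-CTATAAACCCATTCGCCCACTACAGCGAAACCAAGAGTTGCAGATCGGACGACATACACTTTATATGTCCGGT-3'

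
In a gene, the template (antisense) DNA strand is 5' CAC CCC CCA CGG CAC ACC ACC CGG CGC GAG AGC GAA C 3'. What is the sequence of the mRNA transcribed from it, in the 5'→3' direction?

5'-GUUCGCUCUCGCGCCGGGUGGUGUGCCGUGGGGGGUG-3'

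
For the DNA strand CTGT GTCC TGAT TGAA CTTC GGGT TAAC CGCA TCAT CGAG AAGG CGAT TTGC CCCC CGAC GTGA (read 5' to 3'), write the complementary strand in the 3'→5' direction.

3'-GACACAGGACTAACTTGAAGCCCAATTGGCGTAGTAGCTCTTCCGCTAAACGGGGGGCTGCACT-5'

Base-pairing A↔T, G↔C gives the complement. The complementary strand is antiparallel, so paired with a 5'→3' strand it runs 3'→5'.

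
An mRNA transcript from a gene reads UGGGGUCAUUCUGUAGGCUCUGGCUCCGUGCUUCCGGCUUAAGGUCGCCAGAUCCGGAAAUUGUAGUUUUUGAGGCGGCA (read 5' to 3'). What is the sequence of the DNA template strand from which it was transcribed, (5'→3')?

5'-TGCCGCCTCAAAAACTACAATTTCCGGATCTGGCGACCTTAAGCCGGAAGCACGGAGCCAGAGCCTACAGAATGACCCCA-3'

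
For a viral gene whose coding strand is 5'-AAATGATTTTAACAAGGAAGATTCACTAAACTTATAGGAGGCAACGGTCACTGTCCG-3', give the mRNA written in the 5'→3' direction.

5'-AAAUGAUUUUAACAAGGAAGAUUCACUAAACUUAUAGGAGGCAACGGUCACUGUCCG-3'

mRNA has the coding-strand sequence with U in place of T.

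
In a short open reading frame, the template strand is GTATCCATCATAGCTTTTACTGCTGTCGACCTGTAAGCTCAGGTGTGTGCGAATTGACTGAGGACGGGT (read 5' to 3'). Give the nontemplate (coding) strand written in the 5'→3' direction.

The coding strand is complementary and antiparallel to the template: take the complement (A↔T, G↔C) and reverse.

5'-ACCCGTCCTCAGTCAATTCGCACACACCTGAGCTTACAGGTCGACAGCAGTAAAAGCTATGATGGATAC-3'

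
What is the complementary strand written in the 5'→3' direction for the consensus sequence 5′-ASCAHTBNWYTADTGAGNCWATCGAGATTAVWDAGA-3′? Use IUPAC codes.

Standard pairs A↔T, G↔C; ambiguity codes pair Y↔R, W↔W, S↔S, B↔V, D↔H, N↔N. Complement (TSGTDAVNWRATHACTCNGWTAGCTCTAATBWHTCT), then reverse for 5'→3'.

5'-TCTHWBTAATCTCGATWGNCTCAHTARWNVADTGST-3'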